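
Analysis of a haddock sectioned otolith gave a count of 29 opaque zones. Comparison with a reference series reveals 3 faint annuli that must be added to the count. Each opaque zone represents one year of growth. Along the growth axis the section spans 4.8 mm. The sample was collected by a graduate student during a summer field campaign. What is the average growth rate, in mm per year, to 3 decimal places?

Correcting the raw count gives 29 + 3 = 32 true opaque zones.
Extension rate ≈ 4.8 / 32 = 0.150 mm per year.

0.150 mm per year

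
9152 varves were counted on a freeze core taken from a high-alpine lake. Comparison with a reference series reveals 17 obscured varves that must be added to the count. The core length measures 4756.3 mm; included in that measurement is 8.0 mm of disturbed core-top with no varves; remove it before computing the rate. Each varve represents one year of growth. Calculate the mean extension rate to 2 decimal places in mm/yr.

0.52 mm/yr

After corrections the count is 9152 + 17 = 9169 varves.
The growth record spans 4756.3 − 8.0 = 4748.3 mm.
4748.3 mm over 9169 years gives 4748.3 / 9169 ≈ 0.52 mm/yr.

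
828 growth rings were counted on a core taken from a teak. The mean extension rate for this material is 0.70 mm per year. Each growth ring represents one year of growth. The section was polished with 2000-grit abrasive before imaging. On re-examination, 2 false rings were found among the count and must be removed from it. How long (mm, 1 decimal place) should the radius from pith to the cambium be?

578.2 mm

After corrections the count is 828 − 2 = 826 growth rings.
Length ≈ 0.70 × 826 = 578.2 mm.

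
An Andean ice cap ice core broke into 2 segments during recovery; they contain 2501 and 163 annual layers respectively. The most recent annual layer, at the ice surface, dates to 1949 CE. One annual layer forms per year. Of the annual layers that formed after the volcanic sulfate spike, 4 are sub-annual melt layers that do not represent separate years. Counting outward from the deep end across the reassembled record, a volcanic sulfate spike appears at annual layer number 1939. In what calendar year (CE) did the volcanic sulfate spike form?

1228 CE

Total annual layers = 2501 + 163 = 2664.
2664 − 1939 = 725 annual layers lie beyond the volcanic sulfate spike toward the ice surface.
Removing the 4 false annual layers leaves 725 − 4 = 721 true annual layers beyond the volcanic sulfate spike.
Counting back 721 years from 1949 CE places the volcanic sulfate spike in 1949 − 721 = 1228 CE.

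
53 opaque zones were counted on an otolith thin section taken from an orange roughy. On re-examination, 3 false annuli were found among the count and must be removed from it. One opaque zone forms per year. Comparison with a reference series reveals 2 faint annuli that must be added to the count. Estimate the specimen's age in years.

52 years

Adjusted count: 53 − 3 + 2 = 52 opaque zones.
One opaque zone per year makes the duration 52 years.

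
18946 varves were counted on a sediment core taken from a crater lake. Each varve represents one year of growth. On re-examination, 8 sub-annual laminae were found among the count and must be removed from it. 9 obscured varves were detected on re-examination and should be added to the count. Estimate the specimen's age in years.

After corrections the count is 18946 − 8 + 9 = 18947 varves.
At one varve per year, that is 18947 years.

18947 years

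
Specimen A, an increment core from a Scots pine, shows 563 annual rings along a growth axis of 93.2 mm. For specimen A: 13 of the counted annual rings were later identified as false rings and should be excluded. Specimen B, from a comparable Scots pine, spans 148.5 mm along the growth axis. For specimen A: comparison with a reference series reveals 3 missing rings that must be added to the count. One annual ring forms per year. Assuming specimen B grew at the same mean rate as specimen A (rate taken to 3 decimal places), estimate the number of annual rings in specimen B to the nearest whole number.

879 annual rings

Specimen A: after corrections the count is 563 − 13 + 3 = 553 annual rings.
A: 93.2 mm over 553 years gives 93.2 / 553 ≈ 0.169 mm/yr.
Specimen B: 148.5 mm / 0.169 mm per year = 878.70 years ≈ 879 annual rings.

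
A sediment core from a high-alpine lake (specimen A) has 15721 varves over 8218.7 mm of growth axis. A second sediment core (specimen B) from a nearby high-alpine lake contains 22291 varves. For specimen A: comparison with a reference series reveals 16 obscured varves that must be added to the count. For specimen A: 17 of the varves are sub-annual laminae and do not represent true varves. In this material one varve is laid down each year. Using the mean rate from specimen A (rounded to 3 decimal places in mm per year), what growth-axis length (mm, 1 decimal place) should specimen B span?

11658.2 mm

Specimen A: correcting the raw count gives 15721 − 17 + 16 = 15720 true varves.
A: Mean rate = 8218.7 mm / 15720 years ≈ 0.523 mm/year.
For B, 0.523 mm/year × 22291 years = 11658.2 mm.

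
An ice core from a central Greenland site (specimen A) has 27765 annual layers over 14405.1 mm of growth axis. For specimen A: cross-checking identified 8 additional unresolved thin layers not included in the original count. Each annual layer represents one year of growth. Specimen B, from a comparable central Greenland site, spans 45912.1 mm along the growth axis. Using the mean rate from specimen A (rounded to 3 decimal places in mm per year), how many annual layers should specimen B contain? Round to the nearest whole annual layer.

Specimen A: true annual layer count = 27765 + 8 = 27773.
A: Mean rate = 14405.1 mm / 27773 years ≈ 0.519 mm per year.
B spans 45912.1 / 0.519 = 88462.62 years ≈ 88463 annual layers.

88463 annual layers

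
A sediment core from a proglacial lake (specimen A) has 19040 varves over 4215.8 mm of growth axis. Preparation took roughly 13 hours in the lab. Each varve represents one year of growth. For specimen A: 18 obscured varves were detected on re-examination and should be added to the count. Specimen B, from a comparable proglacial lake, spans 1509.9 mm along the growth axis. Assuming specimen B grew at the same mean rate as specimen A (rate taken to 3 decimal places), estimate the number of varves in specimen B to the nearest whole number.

Specimen A: true varve count = 19040 + 18 = 19058.
A: Mean rate = 4215.8 mm / 19058 years ≈ 0.221 mm/year.
For B, 1509.9 / 0.221 = 6832.13 years ≈ 6832 varves.

6832 varves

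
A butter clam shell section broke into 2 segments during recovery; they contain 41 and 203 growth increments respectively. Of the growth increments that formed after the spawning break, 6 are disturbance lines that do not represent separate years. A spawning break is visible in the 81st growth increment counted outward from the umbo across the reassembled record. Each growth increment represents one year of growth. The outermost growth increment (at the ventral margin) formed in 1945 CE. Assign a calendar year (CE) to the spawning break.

Total growth increments = 41 + 203 = 244.
The spawning break sits at growth increment 81 from the umbo, so 244 − 81 = 163 growth increments formed after it.
163 − 6 false = 157 true growth increments after the spawning break.
1945 − 157 = 1788 CE.

1788 CE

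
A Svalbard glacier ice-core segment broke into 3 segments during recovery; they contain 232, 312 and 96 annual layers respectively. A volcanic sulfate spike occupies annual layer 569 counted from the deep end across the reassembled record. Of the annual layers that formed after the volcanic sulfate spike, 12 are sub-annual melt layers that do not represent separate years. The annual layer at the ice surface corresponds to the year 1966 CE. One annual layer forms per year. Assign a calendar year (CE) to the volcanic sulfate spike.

1907 CE

Total annual layers = 232 + 312 + 96 = 640.
Between annual layer 569 and the ice surface there are 640 − 569 = 71 annual layers.
Removing the 12 false annual layers leaves 71 − 12 = 59 true annual layers beyond the volcanic sulfate spike.
The annual layer at the ice surface is 1966 CE, so the volcanic sulfate spike dates to 1966 − 59 = 1907 CE.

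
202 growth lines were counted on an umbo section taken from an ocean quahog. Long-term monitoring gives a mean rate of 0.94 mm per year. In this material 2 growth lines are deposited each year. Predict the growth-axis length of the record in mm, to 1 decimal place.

Dividing by 2 growth lines per year: 202 / 2 = 101 years.
Length ≈ 0.94 × 101 = 94.9 mm.

94.9 mm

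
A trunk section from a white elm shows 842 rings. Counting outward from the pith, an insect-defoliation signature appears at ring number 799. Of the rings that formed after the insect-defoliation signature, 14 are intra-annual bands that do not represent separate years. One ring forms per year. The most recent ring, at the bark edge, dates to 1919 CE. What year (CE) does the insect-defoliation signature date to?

Between ring 799 and the bark edge there are 842 − 799 = 43 rings.
43 − 14 false = 29 true rings after the insect-defoliation signature.
1919 − 29 = 1890 CE.

1890 CE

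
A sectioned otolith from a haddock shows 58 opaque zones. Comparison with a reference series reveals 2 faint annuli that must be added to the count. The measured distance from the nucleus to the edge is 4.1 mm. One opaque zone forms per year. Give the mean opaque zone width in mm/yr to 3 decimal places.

0.068 mm/yr

Correcting the raw count gives 58 + 2 = 60 true opaque zones.
4.1 mm over 60 years gives 4.1 / 60 ≈ 0.068 mm/yr.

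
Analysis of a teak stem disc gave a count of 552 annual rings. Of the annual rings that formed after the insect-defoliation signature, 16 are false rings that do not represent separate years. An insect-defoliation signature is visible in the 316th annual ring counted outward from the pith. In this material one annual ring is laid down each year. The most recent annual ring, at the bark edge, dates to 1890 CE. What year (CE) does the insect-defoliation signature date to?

Between annual ring 316 and the bark edge there are 552 − 316 = 236 annual rings.
236 − 16 false = 220 true annual rings after the insect-defoliation signature.
The annual ring at the bark edge is 1890 CE, so the insect-defoliation signature dates to 1890 − 220 = 1670 CE.

1670 CE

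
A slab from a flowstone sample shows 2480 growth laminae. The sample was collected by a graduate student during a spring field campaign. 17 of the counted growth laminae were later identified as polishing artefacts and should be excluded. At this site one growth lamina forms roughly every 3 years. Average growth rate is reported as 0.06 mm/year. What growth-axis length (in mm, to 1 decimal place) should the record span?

Correcting the raw count gives 2480 − 17 = 2463 true growth laminae.
Multiplying by 3 years per growth lamina: 2463 × 3 = 7389 years.
7389 years at 0.06 mm/year gives 0.06 × 7389 = 443.3 mm.

443.3 mm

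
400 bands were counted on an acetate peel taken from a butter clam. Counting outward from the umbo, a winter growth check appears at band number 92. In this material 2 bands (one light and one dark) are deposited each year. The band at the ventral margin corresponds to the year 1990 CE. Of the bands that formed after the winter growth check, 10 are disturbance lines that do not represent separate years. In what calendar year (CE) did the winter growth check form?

The winter growth check sits at band 92 from the umbo, so 400 − 92 = 308 bands formed after it.
308 − 10 false = 298 true bands after the winter growth check.
Dividing by 2 bands per year: 298 / 2 = 149 years.
1990 − 149 = 1841 CE.

1841 CE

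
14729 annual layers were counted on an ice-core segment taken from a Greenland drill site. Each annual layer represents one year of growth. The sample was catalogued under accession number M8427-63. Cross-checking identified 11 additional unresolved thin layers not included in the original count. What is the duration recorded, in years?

14740 years

Correcting the raw count gives 14729 + 11 = 14740 true annual layers.
With a one-to-one annual layer periodicity this is 14740 years.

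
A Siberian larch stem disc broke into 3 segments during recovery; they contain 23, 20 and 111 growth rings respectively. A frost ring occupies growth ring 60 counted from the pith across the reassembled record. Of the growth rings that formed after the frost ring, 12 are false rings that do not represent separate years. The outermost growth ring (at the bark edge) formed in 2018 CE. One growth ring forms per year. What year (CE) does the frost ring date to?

Total growth rings = 23 + 20 + 111 = 154.
154 − 60 = 94 growth rings lie beyond the frost ring toward the bark edge.
94 − 12 false = 82 true growth rings after the frost ring.
Counting back 82 years from 2018 CE places the frost ring in 2018 − 82 = 1936 CE.

1936 CE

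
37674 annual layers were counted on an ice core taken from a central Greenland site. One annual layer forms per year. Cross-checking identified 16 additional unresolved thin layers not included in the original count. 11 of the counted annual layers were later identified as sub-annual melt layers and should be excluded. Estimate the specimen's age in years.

37679 yr

Correcting the raw count gives 37674 − 11 + 16 = 37679 true annual layers.
At one annual layer per year, that is 37679 years.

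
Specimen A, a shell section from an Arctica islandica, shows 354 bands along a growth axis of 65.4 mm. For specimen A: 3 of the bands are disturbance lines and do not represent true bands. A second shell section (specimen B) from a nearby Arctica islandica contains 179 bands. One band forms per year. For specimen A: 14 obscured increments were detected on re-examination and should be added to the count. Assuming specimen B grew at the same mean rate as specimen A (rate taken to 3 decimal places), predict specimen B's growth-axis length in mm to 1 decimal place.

Specimen A: after corrections the count is 354 − 3 + 14 = 365 bands.
A: Mean rate = 65.4 mm / 365 years ≈ 0.179 mm/yr.
For B, 0.179 mm/year × 179 years = 32.0 mm.

32.0 mm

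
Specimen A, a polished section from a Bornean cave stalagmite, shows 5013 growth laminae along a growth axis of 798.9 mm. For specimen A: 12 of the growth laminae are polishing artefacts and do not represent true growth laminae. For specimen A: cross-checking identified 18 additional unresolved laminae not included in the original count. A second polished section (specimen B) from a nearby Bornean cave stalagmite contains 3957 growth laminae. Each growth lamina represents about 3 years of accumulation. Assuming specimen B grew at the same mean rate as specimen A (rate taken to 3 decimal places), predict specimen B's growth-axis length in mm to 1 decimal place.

Specimen A: true growth lamina count = 5013 − 12 + 18 = 5019.
Specimen A: 5019 growth laminae at 3 years each span 5019 × 3 = 15057 years.
A: Mean rate = 798.9 mm / 15057 years ≈ 0.053 mm/yr.
Specimen B: 3957 growth laminae at 3 years each span 3957 × 3 = 11871 years. B's length ≈ 0.053 × 11871 = 629.2 mm.

629.2 mm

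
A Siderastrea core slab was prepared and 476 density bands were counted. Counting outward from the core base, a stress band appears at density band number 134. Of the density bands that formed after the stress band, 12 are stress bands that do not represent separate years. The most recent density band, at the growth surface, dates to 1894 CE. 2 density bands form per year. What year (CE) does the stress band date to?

Between density band 134 and the growth surface there are 476 − 134 = 342 density bands.
Excluding 12 false density bands: 342 − 12 = 330.
Dividing by 2 density bands per year: 330 / 2 = 165 years.
1894 − 165 = 1729 CE.

1729 CE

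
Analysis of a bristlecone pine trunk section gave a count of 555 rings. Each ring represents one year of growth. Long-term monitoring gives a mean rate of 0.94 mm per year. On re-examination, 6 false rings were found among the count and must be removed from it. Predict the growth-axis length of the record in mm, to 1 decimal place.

Correcting the raw count gives 555 − 6 = 549 true rings.
549 years at 0.94 mm/year gives 0.94 × 549 = 516.1 mm.

516.1 mm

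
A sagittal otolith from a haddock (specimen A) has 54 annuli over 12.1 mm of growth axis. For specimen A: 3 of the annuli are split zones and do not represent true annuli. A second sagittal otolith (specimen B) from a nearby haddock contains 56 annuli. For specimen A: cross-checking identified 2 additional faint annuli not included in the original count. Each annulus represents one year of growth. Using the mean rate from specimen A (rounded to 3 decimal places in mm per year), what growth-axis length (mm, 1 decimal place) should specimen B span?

12.8 mm

Specimen A: true annulus count = 54 − 3 + 2 = 53.
A: Extension rate ≈ 12.1 / 53 = 0.228 mm/yr.
For B, 0.228 mm/year × 56 years = 12.8 mm.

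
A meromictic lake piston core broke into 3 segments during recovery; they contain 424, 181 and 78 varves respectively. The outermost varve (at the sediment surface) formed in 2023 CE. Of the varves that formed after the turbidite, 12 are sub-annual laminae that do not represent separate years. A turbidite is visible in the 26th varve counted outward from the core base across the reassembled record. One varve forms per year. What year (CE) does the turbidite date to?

1378 CE

Total varves = 424 + 181 + 78 = 683.
The turbidite sits at varve 26 from the core base, so 683 − 26 = 657 varves formed after it.
Excluding 12 false varves: 657 − 12 = 645.
2023 − 645 = 1378 CE.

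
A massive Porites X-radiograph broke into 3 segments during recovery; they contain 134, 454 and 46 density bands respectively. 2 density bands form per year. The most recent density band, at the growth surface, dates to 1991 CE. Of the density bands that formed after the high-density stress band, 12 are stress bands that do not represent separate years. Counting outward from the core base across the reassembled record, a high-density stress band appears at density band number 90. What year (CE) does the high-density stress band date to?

1725 CE

Total density bands = 134 + 454 + 46 = 634.
Between density band 90 and the growth surface there are 634 − 90 = 544 density bands.
544 − 12 false = 532 true density bands after the high-density stress band.
532 density bands at 2 per year is 532 / 2 = 266 years.
1991 − 266 = 1725 CE.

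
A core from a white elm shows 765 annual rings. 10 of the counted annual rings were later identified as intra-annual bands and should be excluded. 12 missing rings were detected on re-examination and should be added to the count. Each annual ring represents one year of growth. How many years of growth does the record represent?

767 years

After corrections the count is 765 − 10 + 12 = 767 annual rings.
At one annual ring per year, that is 767 years.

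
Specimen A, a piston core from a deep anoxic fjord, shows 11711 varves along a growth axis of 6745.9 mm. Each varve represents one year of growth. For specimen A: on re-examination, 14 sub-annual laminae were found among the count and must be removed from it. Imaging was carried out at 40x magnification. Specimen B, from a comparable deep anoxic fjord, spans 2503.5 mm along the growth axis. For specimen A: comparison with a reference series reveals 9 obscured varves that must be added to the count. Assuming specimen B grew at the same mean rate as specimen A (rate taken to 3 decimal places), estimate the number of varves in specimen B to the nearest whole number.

4346 varves

Specimen A: adjusted count: 11711 − 14 + 9 = 11706 varves.
A: Mean rate = 6745.9 mm / 11706 years ≈ 0.576 mm/year.
B spans 2503.5 / 0.576 = 4346.35 years ≈ 4346 varves.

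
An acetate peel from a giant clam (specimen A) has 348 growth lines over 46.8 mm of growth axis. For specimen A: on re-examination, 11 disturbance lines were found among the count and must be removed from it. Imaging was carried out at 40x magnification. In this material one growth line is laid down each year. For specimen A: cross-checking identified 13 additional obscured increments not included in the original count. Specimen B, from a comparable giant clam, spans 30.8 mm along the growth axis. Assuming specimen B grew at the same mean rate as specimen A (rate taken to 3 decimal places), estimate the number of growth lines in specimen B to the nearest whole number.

Specimen A: correcting the raw count gives 348 − 11 + 13 = 350 true growth lines.
A: Extension rate ≈ 46.8 / 350 = 0.134 mm/year.
For B, 30.8 / 0.134 = 229.85 years ≈ 230 growth lines.

230 growth lines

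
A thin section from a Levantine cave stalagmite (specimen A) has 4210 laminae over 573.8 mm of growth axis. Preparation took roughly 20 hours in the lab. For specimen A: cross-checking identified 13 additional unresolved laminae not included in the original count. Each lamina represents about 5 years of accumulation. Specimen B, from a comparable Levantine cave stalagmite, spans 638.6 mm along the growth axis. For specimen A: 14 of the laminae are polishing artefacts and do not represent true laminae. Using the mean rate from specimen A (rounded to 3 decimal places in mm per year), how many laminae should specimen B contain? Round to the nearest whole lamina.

4730 laminae

Specimen A: adjusted count: 4210 − 14 + 13 = 4209 laminae.
Specimen A: at 5 years per lamina, 4209 × 5 = 21045 years.
A: Extension rate ≈ 573.8 / 21045 = 0.027 mm/year.
B spans 638.6 / 0.027 = 23651.85 years; at 5 years per lamina that is 23651.85 / 5 ≈ 4730 laminae.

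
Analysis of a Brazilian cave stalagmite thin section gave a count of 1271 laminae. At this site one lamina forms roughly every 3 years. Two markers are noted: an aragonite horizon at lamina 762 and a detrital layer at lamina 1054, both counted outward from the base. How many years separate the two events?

876 years

Separation: 1054 − 762 = 292 laminae.
At 3 years per lamina, 292 × 3 = 876 years.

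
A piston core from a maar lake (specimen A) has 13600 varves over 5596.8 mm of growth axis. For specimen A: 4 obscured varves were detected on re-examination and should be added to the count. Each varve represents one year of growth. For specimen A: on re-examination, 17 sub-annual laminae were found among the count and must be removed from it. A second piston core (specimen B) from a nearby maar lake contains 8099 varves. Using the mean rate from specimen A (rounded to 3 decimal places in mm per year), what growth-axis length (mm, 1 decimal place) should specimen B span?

Specimen A: after corrections the count is 13600 − 17 + 4 = 13587 varves.
A: Mean rate = 5596.8 mm / 13587 years ≈ 0.412 mm/year.
Length of B = 0.412 × 8099 = 3336.8 mm.

3336.8 mm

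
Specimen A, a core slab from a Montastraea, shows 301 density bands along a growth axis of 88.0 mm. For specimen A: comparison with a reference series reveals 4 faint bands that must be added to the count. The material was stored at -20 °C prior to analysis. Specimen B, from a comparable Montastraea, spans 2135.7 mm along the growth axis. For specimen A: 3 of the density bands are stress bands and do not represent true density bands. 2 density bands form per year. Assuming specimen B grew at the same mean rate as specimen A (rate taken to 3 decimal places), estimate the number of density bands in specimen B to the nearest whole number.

7327 density bands

Specimen A: true density band count = 301 − 3 + 4 = 302.
Specimen A: 302 density bands at 2 per year is 302 / 2 = 151 years.
A: Mean rate = 88.0 mm / 151 years ≈ 0.583 mm/year.
B spans 2135.7 / 0.583 = 3663.29 years; at 2 density bands per year that is 3663.29 × 2 ≈ 7327 density bands.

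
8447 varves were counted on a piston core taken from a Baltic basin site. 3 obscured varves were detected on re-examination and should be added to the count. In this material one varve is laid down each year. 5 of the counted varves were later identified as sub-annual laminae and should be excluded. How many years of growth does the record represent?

True varve count = 8447 − 5 + 3 = 8445.
One varve per year makes the duration 8445 years.

8445 years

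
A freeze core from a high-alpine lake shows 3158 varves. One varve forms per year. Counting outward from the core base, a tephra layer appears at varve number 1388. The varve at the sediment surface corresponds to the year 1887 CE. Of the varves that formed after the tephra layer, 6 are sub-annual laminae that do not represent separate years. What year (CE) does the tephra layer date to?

123 CE

Between varve 1388 and the sediment surface there are 3158 − 1388 = 1770 varves.
Removing the 6 false varves leaves 1770 − 6 = 1764 true varves beyond the tephra layer.
Counting back 1764 years from 1887 CE places the tephra layer in 1887 − 1764 = 123 CE.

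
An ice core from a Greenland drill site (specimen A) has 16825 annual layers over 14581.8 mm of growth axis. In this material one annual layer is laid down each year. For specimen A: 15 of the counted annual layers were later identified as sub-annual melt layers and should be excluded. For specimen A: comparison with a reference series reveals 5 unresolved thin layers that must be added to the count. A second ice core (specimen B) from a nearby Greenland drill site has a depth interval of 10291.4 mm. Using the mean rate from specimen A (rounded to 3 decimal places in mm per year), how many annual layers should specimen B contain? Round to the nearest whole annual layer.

11870 annual layers

Specimen A: adjusted count: 16825 − 15 + 5 = 16815 annual layers.
A: 14581.8 mm over 16815 years gives 14581.8 / 16815 ≈ 0.867 mm/year.
For B, 10291.4 / 0.867 = 11870.13 years ≈ 11870 annual layers.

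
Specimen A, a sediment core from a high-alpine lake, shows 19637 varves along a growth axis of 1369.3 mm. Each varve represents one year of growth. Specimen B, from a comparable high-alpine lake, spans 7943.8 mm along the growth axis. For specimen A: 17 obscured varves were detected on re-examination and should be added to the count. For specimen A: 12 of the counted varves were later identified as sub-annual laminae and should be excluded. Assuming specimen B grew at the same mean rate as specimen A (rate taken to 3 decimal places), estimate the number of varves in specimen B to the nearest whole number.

113483 varves

Specimen A: correcting the raw count gives 19637 − 12 + 17 = 19642 true varves.
A: Extension rate ≈ 1369.3 / 19642 = 0.070 mm per year.
Specimen B: 7943.8 mm / 0.070 mm per year = 113482.86 years ≈ 113483 varves.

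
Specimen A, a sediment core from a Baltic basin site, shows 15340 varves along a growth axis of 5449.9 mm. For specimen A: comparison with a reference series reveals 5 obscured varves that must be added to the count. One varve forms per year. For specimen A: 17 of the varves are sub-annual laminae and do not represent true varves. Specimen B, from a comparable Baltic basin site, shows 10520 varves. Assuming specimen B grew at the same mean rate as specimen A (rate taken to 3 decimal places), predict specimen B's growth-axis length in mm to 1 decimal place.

3745.1 mm

Specimen A: adjusted count: 15340 − 17 + 5 = 15328 varves.
A: Extension rate ≈ 5449.9 / 15328 = 0.356 mm/year.
B's length ≈ 0.356 × 10520 = 3745.1 mm.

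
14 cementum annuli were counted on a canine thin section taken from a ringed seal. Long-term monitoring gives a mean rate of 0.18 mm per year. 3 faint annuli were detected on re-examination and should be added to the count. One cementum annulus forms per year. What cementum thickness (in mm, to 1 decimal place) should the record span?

After corrections the count is 14 + 3 = 17 cementum annuli.
17 years at 0.18 mm/year gives 0.18 × 17 = 3.1 mm.

3.1 mm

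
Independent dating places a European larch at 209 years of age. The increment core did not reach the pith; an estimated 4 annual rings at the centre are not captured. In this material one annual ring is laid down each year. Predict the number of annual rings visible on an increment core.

At one annual ring per year, 209 years correspond to 209 annual rings.
Subtracting the 4 annual rings not captured gives 209 − 4 = 205 annual rings in the record.

205 annual rings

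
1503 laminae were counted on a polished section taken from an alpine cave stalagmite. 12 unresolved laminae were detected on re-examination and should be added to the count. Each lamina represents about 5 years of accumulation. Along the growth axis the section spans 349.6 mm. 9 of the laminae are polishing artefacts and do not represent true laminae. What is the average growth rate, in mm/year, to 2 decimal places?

True lamina count = 1503 − 9 + 12 = 1506.
1506 laminae at 5 years each span 1506 × 5 = 7530 years.
Extension rate ≈ 349.6 / 7530 = 0.05 mm/year.

0.05 mm/year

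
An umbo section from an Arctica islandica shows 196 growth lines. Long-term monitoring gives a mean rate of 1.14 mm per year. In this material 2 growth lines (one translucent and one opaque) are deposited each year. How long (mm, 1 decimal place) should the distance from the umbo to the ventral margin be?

196 growth lines at 2 per year is 196 / 2 = 98 years.
Predicted length = 1.14 mm/year × 98 years = 111.7 mm.

111.7 mm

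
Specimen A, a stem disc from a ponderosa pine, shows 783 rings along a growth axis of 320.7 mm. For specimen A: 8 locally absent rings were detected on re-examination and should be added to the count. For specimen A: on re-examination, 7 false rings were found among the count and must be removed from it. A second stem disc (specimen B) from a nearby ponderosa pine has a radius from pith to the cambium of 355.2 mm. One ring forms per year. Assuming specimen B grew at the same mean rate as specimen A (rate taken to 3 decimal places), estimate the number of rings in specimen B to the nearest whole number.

868 rings

Specimen A: after corrections the count is 783 − 7 + 8 = 784 rings.
A: Extension rate ≈ 320.7 / 784 = 0.409 mm/yr.
Specimen B: 355.2 mm / 0.409 mm per year = 868.46 years ≈ 868 rings.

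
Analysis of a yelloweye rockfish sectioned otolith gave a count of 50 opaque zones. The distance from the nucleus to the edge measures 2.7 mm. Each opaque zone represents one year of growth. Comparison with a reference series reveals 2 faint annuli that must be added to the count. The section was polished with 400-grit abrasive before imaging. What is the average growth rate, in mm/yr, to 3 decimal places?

0.052 mm/yr

After corrections the count is 50 + 2 = 52 opaque zones.
2.7 mm over 52 years gives 2.7 / 52 ≈ 0.052 mm/yr.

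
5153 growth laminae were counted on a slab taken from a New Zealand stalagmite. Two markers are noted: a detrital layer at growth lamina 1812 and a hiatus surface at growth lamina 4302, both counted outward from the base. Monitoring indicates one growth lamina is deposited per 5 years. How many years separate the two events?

The two markers are separated by 4302 − 1812 = 2490 growth laminae.
At 5 years per growth lamina, 2490 × 5 = 12450 years.

12450 years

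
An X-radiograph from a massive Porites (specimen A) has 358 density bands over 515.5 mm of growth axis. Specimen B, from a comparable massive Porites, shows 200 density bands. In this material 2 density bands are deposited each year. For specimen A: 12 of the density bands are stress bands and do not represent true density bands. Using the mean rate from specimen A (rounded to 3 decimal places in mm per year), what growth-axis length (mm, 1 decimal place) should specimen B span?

Specimen A: adjusted count: 358 − 12 = 346 density bands.
Specimen A: with 2 density bands per year, 346 / 2 = 173 years.
A: Extension rate ≈ 515.5 / 173 = 2.980 mm/yr.
Specimen B: with 2 density bands per year, 200 / 2 = 100 years. Length of B = 2.980 × 100 = 298.0 mm.

298.0 mm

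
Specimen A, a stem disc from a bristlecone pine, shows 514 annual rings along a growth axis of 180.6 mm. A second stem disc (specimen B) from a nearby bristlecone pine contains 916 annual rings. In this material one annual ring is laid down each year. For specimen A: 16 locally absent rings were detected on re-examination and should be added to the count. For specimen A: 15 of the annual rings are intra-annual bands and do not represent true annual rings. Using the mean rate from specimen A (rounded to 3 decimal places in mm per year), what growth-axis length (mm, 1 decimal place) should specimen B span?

Specimen A: correcting the raw count gives 514 − 15 + 16 = 515 true annual rings.
A: 180.6 mm over 515 years gives 180.6 / 515 ≈ 0.351 mm/year.
B's length ≈ 0.351 × 916 = 321.5 mm.

321.5 mm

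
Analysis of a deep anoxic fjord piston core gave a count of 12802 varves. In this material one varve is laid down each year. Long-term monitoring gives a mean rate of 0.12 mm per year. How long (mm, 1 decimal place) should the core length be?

12802 years of growth are recorded.
12802 years at 0.12 mm/year gives 0.12 × 12802 = 1536.2 mm.

1536.2 mm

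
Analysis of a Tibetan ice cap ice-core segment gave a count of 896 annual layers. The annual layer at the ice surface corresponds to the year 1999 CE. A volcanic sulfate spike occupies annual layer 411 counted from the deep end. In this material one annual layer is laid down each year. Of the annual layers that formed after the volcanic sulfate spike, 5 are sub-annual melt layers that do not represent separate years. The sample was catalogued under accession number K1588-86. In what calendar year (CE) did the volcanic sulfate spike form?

896 − 411 = 485 annual layers lie beyond the volcanic sulfate spike toward the ice surface.
Excluding 5 false annual layers: 485 − 5 = 480.
Counting back 480 years from 1999 CE places the volcanic sulfate spike in 1999 − 480 = 1519 CE.

1519 CE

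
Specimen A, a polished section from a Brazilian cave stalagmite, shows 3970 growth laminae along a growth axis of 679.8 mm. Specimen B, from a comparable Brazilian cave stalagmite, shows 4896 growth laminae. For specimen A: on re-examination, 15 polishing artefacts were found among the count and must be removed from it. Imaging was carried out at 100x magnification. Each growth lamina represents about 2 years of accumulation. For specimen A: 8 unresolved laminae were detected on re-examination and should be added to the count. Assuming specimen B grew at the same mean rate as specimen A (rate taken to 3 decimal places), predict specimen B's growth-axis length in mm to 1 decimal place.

842.1 mm

Specimen A: true growth lamina count = 3970 − 15 + 8 = 3963.
Specimen A: 3963 growth laminae at 2 years each span 3963 × 2 = 7926 years.
A: Extension rate ≈ 679.8 / 7926 = 0.086 mm/year.
Specimen B: 4896 growth laminae at 2 years each span 4896 × 2 = 9792 years. Length of B = 0.086 × 9792 = 842.1 mm.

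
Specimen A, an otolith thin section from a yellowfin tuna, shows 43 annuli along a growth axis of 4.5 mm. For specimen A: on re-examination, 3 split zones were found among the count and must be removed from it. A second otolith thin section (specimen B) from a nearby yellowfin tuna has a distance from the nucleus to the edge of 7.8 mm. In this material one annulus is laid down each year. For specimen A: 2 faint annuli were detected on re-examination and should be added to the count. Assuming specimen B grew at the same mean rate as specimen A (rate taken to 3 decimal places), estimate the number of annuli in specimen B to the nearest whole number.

73 annuli

Specimen A: true annulus count = 43 − 3 + 2 = 42.
A: Extension rate ≈ 4.5 / 42 = 0.107 mm/year.
Specimen B: 7.8 mm / 0.107 mm per year = 72.90 years ≈ 73 annuli.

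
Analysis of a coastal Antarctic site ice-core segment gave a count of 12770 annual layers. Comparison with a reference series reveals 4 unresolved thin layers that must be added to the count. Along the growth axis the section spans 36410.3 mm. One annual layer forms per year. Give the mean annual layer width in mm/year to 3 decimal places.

2.850 mm/year

Adjusted count: 12770 + 4 = 12774 annual layers.
Extension rate ≈ 36410.3 / 12774 = 2.850 mm/year.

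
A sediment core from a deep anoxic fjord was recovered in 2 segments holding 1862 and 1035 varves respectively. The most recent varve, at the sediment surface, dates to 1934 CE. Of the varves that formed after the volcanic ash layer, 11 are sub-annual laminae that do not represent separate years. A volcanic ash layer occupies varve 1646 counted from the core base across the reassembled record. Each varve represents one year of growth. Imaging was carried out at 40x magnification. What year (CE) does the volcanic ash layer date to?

694 CE

Total varves = 1862 + 1035 = 2897.
Between varve 1646 and the sediment surface there are 2897 − 1646 = 1251 varves.
1251 − 11 false = 1240 true varves after the volcanic ash layer.
The varve at the sediment surface is 1934 CE, so the volcanic ash layer dates to 1934 − 1240 = 694 CE.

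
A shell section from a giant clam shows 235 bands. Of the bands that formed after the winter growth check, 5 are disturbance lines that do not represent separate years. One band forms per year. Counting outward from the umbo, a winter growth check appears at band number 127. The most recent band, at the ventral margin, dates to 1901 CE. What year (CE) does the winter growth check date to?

The winter growth check sits at band 127 from the umbo, so 235 − 127 = 108 bands formed after it.
108 − 5 false = 103 true bands after the winter growth check.
The band at the ventral margin is 1901 CE, so the winter growth check dates to 1901 − 103 = 1798 CE.

1798 CE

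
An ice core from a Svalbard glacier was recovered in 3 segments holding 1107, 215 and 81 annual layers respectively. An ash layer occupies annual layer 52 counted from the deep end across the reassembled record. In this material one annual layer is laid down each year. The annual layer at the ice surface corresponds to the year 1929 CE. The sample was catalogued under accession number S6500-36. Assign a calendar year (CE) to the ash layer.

Total annual layers = 1107 + 215 + 81 = 1403.
1403 − 52 = 1351 annual layers lie beyond the ash layer toward the ice surface.
1929 − 1351 = 578 CE.

578 CE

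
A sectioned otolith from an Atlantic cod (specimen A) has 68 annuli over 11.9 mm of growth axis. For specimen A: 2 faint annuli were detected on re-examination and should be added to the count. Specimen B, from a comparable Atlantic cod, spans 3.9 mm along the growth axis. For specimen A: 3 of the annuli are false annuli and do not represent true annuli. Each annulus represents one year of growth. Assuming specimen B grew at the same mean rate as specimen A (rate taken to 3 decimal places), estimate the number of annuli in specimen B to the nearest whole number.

Specimen A: correcting the raw count gives 68 − 3 + 2 = 67 true annuli.
A: 11.9 mm over 67 years gives 11.9 / 67 ≈ 0.178 mm/year.
For B, 3.9 / 0.178 = 21.91 years ≈ 22 annuli.

22 annuli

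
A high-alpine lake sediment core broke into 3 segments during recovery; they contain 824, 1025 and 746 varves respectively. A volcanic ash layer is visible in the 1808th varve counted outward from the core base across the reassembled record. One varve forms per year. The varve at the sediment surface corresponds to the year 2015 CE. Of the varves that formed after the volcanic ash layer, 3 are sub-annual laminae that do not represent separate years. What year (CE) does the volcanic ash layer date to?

Total varves = 824 + 1025 + 746 = 2595.
Between varve 1808 and the sediment surface there are 2595 − 1808 = 787 varves.
Excluding 3 false varves: 787 − 3 = 784.
The varve at the sediment surface is 2015 CE, so the volcanic ash layer dates to 2015 − 784 = 1231 CE.

1231 CE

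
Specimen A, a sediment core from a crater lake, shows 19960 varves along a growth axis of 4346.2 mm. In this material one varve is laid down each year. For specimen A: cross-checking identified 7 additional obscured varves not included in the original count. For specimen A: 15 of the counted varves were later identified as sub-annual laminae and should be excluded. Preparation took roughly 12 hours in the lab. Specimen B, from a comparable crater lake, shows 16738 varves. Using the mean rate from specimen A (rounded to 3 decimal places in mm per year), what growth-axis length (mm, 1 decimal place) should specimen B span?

3648.9 mm

Specimen A: correcting the raw count gives 19960 − 15 + 7 = 19952 true varves.
A: 4346.2 mm over 19952 years gives 4346.2 / 19952 ≈ 0.218 mm per year.
B's length ≈ 0.218 × 16738 = 3648.9 mm.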